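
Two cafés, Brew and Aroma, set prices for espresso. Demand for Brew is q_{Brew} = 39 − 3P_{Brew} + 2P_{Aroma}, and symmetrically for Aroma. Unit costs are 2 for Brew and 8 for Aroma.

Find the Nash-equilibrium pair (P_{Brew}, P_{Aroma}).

12.375, 14.625

Brew's profit: π = (P_{Brew} − 2)(39 − 3P_{Brew} + 2P_{Aroma}).
∂π/∂P_{Brew} = 45 − 6P_{Brew} + 2P_{Aroma} = 0 ⇒ P_{Brew} = 7.5 + (1/3)P_{Aroma}.
Similarly P_{Aroma} = 10.5 + (1/3)P_{Brew}.
Substituting the second reaction function into the first: P_{Brew} = 7.5 + (1/3)(10.5 + (1/3)P_{Brew}), which gives (8/9)P_{Brew} = 11 ⇒ P_{Brew} = 12.375.
Then P_{Aroma} = 10.5 + (1/3)·12.375 = 14.625.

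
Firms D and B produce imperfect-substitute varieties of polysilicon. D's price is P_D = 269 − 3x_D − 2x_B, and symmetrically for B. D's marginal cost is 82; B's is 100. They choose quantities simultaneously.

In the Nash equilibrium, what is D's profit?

Firm D's profit: π = x_D(269 − 3x_D − 2x_B) − 82x_D.
∂π/∂x_D = 187 − 6x_D − 2x_B = 0 ⇒ x_D = 187/6 − (1/3)x_B.
Similarly x_B = 169/6 − (1/3)x_D.
Substituting the second reaction function into the first: x_D = 187/6 − (1/3)(169/6 − (1/3)x_D), which gives (8/9)x_D = 196/9 ⇒ x_D = 24.5.
Then x_B = 169/6 − (1/3)·24.5 = 20.
P_D = 269 − 3·24.5 − 2·20 = 155.5.
Profit = (155.5 − 82)·24.5 = 1800.75.

1800.75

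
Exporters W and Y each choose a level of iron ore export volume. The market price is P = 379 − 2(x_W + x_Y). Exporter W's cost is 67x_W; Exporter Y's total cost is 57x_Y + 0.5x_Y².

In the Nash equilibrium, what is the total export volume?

Exporter W's profit: π = x_W(379 − 2(x_W + x_Y)) − 67x_W.
∂π/∂x_W = 312 − 4x_W − 2x_Y = 0, so x_W = 78 − 0.5x_Y.
For Y: ∂π/∂x_Y = 322 − 5x_Y − 2x_W = 0 ⇒ x_Y = 64.4 − 0.4x_W.
Solving the two reaction functions simultaneously: (1 − (−0.5)(−0.4))x_W = 78 − 0.5·64.4, so 0.8x_W = 45.8 and x_W = 57.25.
Then x_Y = 64.4 − 0.4·57.25 = 41.5.
Total export volume: 57.25 + 41.5 = 98.75.

98.75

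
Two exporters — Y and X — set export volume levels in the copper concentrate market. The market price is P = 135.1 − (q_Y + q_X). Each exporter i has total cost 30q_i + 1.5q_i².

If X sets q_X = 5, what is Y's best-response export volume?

Exporter Y's profit: π = q_Y(135.1 − (q_Y + q_X)) − 30q_Y − 1.5q_Y².
∂π/∂q_Y = 105.1 − 5q_Y − q_X = 0, so q_Y = 21.02 − 0.2q_X.
At q_X = 5: q_Y = 21.02 − 0.2·5 = 20.02.

20.02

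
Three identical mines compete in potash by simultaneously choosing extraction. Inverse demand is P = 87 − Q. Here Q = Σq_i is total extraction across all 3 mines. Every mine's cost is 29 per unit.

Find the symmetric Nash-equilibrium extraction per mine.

14.5

A representative mine's profit is π_i = q_i(87 − Q) − 29q_i, with Q = q_i + Σ_{j≠i} q_j.
First-order condition: 58 − 2q_i − Σ_{j≠i} q_j = 0.
In a symmetric equilibrium every mine chooses the same q, so Σ_{j≠i} q_j = 2q. The condition becomes 58 − 4q = 0, giving q = 58/4 = 14.5.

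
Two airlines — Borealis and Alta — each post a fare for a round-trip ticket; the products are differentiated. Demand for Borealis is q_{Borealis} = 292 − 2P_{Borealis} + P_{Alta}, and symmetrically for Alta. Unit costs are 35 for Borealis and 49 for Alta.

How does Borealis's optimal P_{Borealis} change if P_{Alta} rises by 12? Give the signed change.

3

Borealis's profit: π = (P_{Borealis} − 35)(292 − 2P_{Borealis} + P_{Alta}).
∂π/∂P_{Borealis} = 362 − 4P_{Borealis} + P_{Alta} = 0 ⇒ P_{Borealis} = 90.5 + 0.25P_{Alta}.
The reaction-function slope is 0.25, so a 12-unit rise in P_{Alta} moves P_{Borealis} by 0.25 × 12 = 3. Borealis's best response rises — the actions are strategic complements.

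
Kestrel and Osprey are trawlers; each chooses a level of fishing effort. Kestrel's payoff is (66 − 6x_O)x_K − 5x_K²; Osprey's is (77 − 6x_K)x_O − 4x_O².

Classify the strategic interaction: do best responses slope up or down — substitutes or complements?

Expanding Kestrel's payoff: 66x_K − 6x_Ox_K − 5x_K².
∂π/∂x_K = 66 − 6x_O − 10x_K = 0, so x_K = 6.6 − 0.6x_O.
The best-response slope dx_K/dx_O = −0.6 < 0: the reaction function is downward-sloping, so the choices are strategic substitutes.

strategic substitutes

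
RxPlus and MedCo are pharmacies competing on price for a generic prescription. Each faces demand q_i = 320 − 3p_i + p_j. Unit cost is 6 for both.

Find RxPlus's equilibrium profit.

RxPlus's profit: π = (p_{RxPlus} − 6)(320 − 3p_{RxPlus} + p_{MedCo}).
∂π/∂p_{RxPlus} = 338 − 6p_{RxPlus} + p_{MedCo} = 0 ⇒ p_{RxPlus} = 169/3 + (1/6)p_{MedCo}.
The game is symmetric, so in equilibrium p_{MedCo} = p_{RxPlus}: the reaction function gives (5/6)p_{RxPlus} = 169/3, hence p_{RxPlus} = 67.6.
q_{RxPlus} = 320 − 3·67.6 + 67.6 = 184.8.
Profit = (67.6 − 6)·184.8 = 11383.68.

11383.68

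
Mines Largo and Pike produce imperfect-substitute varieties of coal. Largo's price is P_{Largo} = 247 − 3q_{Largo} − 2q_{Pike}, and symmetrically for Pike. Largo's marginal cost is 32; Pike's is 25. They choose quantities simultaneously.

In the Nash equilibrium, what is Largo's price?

Mine Largo's profit: π = q_{Largo}(247 − 3q_{Largo} − 2q_{Pike}) − 32q_{Largo}.
∂π/∂q_{Largo} = 215 − 6q_{Largo} − 2q_{Pike} = 0 ⇒ q_{Largo} = 215/6 − (1/3)q_{Pike}.
Similarly q_{Pike} = 37 − (1/3)q_{Largo}.
Substituting the second reaction function into the first: q_{Largo} = 215/6 − (1/3)(37 − (1/3)q_{Largo}), which gives (8/9)q_{Largo} = 23.5 ⇒ q_{Largo} = 26.4375.
Then q_{Pike} = 37 − (1/3)·26.4375 = 28.1875.
P_{Largo} = 247 − 3·26.4375 − 2·28.1875 = 111.3125.

111.3125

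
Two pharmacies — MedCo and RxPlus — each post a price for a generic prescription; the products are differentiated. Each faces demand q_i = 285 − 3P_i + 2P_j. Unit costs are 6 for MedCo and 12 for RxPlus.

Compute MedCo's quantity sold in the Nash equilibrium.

MedCo's profit: π = (P_{MedCo} − 6)(285 − 3P_{MedCo} + 2P_{RxPlus}).
∂π/∂P_{MedCo} = 303 − 6P_{MedCo} + 2P_{RxPlus} = 0 ⇒ P_{MedCo} = 50.5 + (1/3)P_{RxPlus}.
Similarly P_{RxPlus} = 53.5 + (1/3)P_{MedCo}.
Solving the two reaction functions simultaneously: (1 − (1/3)(1/3))P_{MedCo} = 50.5 + (1/3)·53.5, so (8/9)P_{MedCo} = 205/3 and P_{MedCo} = 76.875.
Then P_{RxPlus} = 53.5 + (1/3)·76.875 = 79.125.
q_{MedCo} = 285 − 3·76.875 + 2·79.125 = 212.625.

212.625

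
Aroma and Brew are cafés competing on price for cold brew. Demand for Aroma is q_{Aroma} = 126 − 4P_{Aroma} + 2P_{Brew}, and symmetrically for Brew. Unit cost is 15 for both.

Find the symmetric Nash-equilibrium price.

31

Aroma's profit: π = (P_{Aroma} − 15)(126 − 4P_{Aroma} + 2P_{Brew}).
∂π/∂P_{Aroma} = 186 − 8P_{Aroma} + 2P_{Brew} = 0 ⇒ P_{Aroma} = 23.25 + 0.25P_{Brew}.
By symmetry P_{Brew} = P_{Aroma}; substituting into the reaction function, 0.75P_{Aroma} = 23.25 and P_{Aroma} = 31.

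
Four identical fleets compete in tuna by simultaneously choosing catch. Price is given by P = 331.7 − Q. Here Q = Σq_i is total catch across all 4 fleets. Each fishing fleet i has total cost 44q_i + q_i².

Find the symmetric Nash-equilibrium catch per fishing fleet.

A representative fishing fleet's profit is π_i = q_i(331.7 − Q) − 44q_i − q_i², with Q = q_i + Σ_{j≠i} q_j.
First-order condition: 287.7 − 4q_i − Σ_{j≠i} q_j = 0.
Imposing symmetry (q_j = q for all j) turns Σ_{j≠i} q_j into 3q, so 287.7 = 7q and q = 41.1.

41.1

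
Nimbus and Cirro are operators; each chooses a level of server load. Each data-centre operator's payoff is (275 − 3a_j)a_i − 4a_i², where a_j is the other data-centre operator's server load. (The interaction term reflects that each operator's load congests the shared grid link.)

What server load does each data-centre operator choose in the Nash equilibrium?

25

Nimbus's payoff is (275 − 3a_C)a_N − 4a_N².
∂π/∂a_N = 275 − 3a_C − 8a_N = 0, so a_N = 34.375 − 0.375a_C.
By symmetry a_C = a_N; substituting into the reaction function, 1.375a_N = 34.375 and a_N = 25.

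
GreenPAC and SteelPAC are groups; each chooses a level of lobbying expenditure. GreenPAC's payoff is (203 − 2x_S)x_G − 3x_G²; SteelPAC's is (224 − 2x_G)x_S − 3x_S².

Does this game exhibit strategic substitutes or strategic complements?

Expanding GreenPAC's payoff: 203x_G − 2x_Sx_G − 3x_G².
∂π/∂x_G = 203 − 2x_S − 6x_G = 0, so x_G = 203/6 − (1/3)x_S.
The best-response slope dx_G/dx_S = −1/3 < 0: the reaction function is downward-sloping, so the choices are strategic substitutes.

strategic substitutes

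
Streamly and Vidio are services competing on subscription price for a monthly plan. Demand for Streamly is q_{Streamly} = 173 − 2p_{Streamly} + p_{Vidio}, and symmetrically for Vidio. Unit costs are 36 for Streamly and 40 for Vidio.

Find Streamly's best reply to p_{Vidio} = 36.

70.25

Streamly's profit: π = (p_{Streamly} − 36)(173 − 2p_{Streamly} + p_{Vidio}).
∂π/∂p_{Streamly} = 245 − 4p_{Streamly} + p_{Vidio} = 0 ⇒ p_{Streamly} = 61.25 + 0.25p_{Vidio}.
At p_{Vidio} = 36: p_{Streamly} = 61.25 + 0.25·36 = 70.25.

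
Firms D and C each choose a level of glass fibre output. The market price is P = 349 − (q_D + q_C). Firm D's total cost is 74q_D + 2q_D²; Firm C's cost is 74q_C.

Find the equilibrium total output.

150

Firm D's profit: π = q_D(349 − (q_D + q_C)) − 74q_D − 2q_D².
∂π/∂q_D = 275 − 6q_D − q_C = 0, so q_D = 275/6 − (1/6)q_C.
For C: ∂π/∂q_C = 275 − 2q_C − q_D = 0 ⇒ q_C = 137.5 − 0.5q_D.
Plugging q_C into D's best response: q_D = 275/6 − (1/6)(137.5 − 0.5q_D) ⇒ (11/12)q_D = 275/12, so q_D = 25.
Then q_C = 137.5 − 0.5·25 = 125.
Total output: 25 + 125 = 150.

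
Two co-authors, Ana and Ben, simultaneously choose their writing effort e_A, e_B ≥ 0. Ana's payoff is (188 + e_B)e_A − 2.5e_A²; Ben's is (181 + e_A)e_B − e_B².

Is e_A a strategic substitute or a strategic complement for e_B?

Expanding Ana's payoff: 188e_A + e_Be_A − 2.5e_A².
∂π/∂e_A = 188 + e_B − 5e_A = 0, so e_A = 37.6 + 0.2e_B.
The best-response slope de_A/de_B = 0.2 > 0: the reaction function is upward-sloping, so the choices are strategic complements.

strategic complements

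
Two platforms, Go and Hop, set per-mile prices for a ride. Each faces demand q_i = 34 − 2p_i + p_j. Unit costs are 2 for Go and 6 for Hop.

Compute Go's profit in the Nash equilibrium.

250.88

Go's profit: π = (p_{Go} − 2)(34 − 2p_{Go} + p_{Hop}).
∂π/∂p_{Go} = 38 − 4p_{Go} + p_{Hop} = 0 ⇒ p_{Go} = 9.5 + 0.25p_{Hop}.
Similarly p_{Hop} = 11.5 + 0.25p_{Go}.
Solving the two reaction functions simultaneously: (1 − (0.25)(0.25))p_{Go} = 9.5 + 0.25·11.5, so 0.9375p_{Go} = 12.375 and p_{Go} = 13.2.
Then p_{Hop} = 11.5 + 0.25·13.2 = 14.8.
q_{Go} = 34 − 2·13.2 + 14.8 = 22.4.
Profit = (13.2 − 2)·22.4 = 250.88.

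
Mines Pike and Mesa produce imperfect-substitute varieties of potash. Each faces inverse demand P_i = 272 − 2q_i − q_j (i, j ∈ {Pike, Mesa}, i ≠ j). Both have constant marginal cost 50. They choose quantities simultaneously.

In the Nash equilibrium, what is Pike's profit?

3942.72

Mine Pike's profit: π = q_{Pike}(272 − 2q_{Pike} − q_{Mesa}) − 50q_{Pike}.
∂π/∂q_{Pike} = 222 − 4q_{Pike} − q_{Mesa} = 0 ⇒ q_{Pike} = 55.5 − 0.25q_{Mesa}.
By symmetry q_{Mesa} = q_{Pike}; substituting into the reaction function, 1.25q_{Pike} = 55.5 and q_{Pike} = 44.4.
P_{Pike} = 272 − 2·44.4 − 44.4 = 138.8.
Profit = (138.8 − 50)·44.4 = 3942.72.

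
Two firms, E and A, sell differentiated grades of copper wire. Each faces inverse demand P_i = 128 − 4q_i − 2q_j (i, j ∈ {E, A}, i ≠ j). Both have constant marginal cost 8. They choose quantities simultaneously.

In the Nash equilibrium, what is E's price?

56

Firm E's profit: π = q_E(128 − 4q_E − 2q_A) − 8q_E.
∂π/∂q_E = 120 − 8q_E − 2q_A = 0 ⇒ q_E = 15 − 0.25q_A.
The game is symmetric, so in equilibrium q_A = q_E: the reaction function gives 1.25q_E = 15, hence q_E = 12.
P_E = 128 − 4·12 − 2·12 = 56.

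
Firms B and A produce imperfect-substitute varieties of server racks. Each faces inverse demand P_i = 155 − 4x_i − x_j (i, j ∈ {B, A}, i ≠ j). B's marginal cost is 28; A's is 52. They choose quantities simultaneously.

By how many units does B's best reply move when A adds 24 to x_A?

-3

Firm B's profit: π = x_B(155 − 4x_B − x_A) − 28x_B.
∂π/∂x_B = 127 − 8x_B − x_A = 0 ⇒ x_B = 15.875 − 0.125x_A.
The reaction-function slope is −0.125, so a 24-unit rise in x_A moves x_B by −0.125 × 24 = −3. B's best response falls — the actions are strategic substitutes.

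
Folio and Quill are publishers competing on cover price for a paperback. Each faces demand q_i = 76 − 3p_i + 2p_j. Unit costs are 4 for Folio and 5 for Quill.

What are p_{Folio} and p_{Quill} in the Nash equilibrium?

22.1875, 22.5625

Folio's profit: π = (p_{Folio} − 4)(76 − 3p_{Folio} + 2p_{Quill}).
∂π/∂p_{Folio} = 88 − 6p_{Folio} + 2p_{Quill} = 0 ⇒ p_{Folio} = 44/3 + (1/3)p_{Quill}.
Similarly p_{Quill} = 91/6 + (1/3)p_{Folio}.
Solving the two reaction functions simultaneously: (1 − (1/3)(1/3))p_{Folio} = 44/3 + (1/3)·(91/6), so (8/9)p_{Folio} = 355/18 and p_{Folio} = 22.1875.
Then p_{Quill} = 91/6 + (1/3)·22.1875 = 22.5625.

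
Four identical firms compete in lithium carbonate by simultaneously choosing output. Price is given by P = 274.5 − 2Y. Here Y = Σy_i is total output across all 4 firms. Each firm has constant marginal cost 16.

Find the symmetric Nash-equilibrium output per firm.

25.85

A representative firm's profit is π_i = y_i(274.5 − 2Y) − 16y_i, with Y = y_i + Σ_{j≠i} y_j.
First-order condition: 258.5 − 4y_i − 2Σ_{j≠i} y_j = 0.
Imposing symmetry (y_j = y for all j) turns Σ_{j≠i} y_j into 3y, so 258.5 = 10y and y = 25.85.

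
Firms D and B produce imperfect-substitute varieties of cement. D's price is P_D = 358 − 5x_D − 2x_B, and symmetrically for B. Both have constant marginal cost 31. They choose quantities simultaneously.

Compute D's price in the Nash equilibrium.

Firm D's profit: π = x_D(358 − 5x_D − 2x_B) − 31x_D.
∂π/∂x_D = 327 − 10x_D − 2x_B = 0 ⇒ x_D = 32.7 − 0.2x_B.
The game is symmetric, so in equilibrium x_B = x_D: the reaction function gives 1.2x_D = 32.7, hence x_D = 27.25.
P_D = 358 − 5·27.25 − 2·27.25 = 167.25.

167.25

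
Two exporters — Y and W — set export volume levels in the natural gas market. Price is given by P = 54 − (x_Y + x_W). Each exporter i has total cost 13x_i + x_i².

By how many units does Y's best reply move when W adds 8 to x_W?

Exporter Y's profit: π = x_Y(54 − (x_Y + x_W)) − 13x_Y − x_Y².
∂π/∂x_Y = 41 − 4x_Y − x_W = 0, so x_Y = 10.25 − 0.25x_W.
The reaction-function slope is −0.25, so an 8-unit rise in x_W moves x_Y by −0.25 × 8 = −2. Y's best response falls — the actions are strategic substitutes.

-2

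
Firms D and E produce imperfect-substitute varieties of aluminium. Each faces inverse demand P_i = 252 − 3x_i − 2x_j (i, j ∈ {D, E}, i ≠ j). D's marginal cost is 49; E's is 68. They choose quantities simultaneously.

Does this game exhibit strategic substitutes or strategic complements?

strategic substitutes

Firm D's profit: π = x_D(252 − 3x_D − 2x_E) − 49x_D.
∂π/∂x_D = 203 − 6x_D − 2x_E = 0 ⇒ x_D = 203/6 − (1/3)x_E.
The best-response slope dx_D/dx_E = −1/3 < 0: the reaction function is downward-sloping, so the choices are strategic substitutes.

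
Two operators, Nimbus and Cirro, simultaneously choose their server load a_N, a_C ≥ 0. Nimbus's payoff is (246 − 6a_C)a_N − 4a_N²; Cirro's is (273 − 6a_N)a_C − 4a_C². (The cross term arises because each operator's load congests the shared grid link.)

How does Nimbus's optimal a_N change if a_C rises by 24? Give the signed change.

-18

Expanding Nimbus's payoff: 246a_N − 6a_Ca_N − 4a_N².
∂π/∂a_N = 246 − 6a_C − 8a_N = 0, so a_N = 30.75 − 0.75a_C.
The reaction-function slope is −0.75, so a 24-unit rise in a_C moves a_N by −0.75 × 24 = −18. Nimbus's best response falls — the actions are strategic substitutes.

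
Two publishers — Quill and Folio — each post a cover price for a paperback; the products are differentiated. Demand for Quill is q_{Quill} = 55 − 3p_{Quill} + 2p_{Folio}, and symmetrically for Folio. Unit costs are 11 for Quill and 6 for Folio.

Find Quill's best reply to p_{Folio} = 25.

Quill's profit: π = (p_{Quill} − 11)(55 − 3p_{Quill} + 2p_{Folio}).
∂π/∂p_{Quill} = 88 − 6p_{Quill} + 2p_{Folio} = 0 ⇒ p_{Quill} = 44/3 + (1/3)p_{Folio}.
At p_{Folio} = 25: p_{Quill} = 44/3 + (1/3)·25 = 23.

23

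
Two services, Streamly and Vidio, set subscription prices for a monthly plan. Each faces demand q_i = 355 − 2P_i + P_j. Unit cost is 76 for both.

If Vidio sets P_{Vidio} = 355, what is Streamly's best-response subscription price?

215.5

Streamly's profit: π = (P_{Streamly} − 76)(355 − 2P_{Streamly} + P_{Vidio}).
∂π/∂P_{Streamly} = 507 − 4P_{Streamly} + P_{Vidio} = 0 ⇒ P_{Streamly} = 126.75 + 0.25P_{Vidio}.
At P_{Vidio} = 355: P_{Streamly} = 126.75 + 0.25·355 = 215.5.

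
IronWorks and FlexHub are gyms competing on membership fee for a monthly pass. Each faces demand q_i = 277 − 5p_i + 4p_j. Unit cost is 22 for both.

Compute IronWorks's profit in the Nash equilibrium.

9031.25

IronWorks's profit: π = (p_{IronWorks} − 22)(277 − 5p_{IronWorks} + 4p_{FlexHub}).
∂π/∂p_{IronWorks} = 387 − 10p_{IronWorks} + 4p_{FlexHub} = 0 ⇒ p_{IronWorks} = 38.7 + 0.4p_{FlexHub}.
By symmetry p_{FlexHub} = p_{IronWorks}; substituting into the reaction function, 0.6p_{IronWorks} = 38.7 and p_{IronWorks} = 64.5.
q_{IronWorks} = 277 − 5·64.5 + 4·64.5 = 212.5.
Profit = (64.5 − 22)·212.5 = 9031.25.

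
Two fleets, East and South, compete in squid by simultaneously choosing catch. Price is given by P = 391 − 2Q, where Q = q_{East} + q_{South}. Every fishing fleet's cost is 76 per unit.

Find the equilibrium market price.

181

Fishing fleet East's profit: π = q_{East}(391 − 2(q_{East} + q_{South})) − 76q_{East}.
∂π/∂q_{East} = 315 − 4q_{East} − 2q_{South} = 0, so q_{East} = 78.75 − 0.5q_{South}.
The game is symmetric, so in equilibrium q_{South} = q_{East}: the reaction function gives 1.5q_{East} = 78.75, hence q_{East} = 52.5.
Equilibrium price: P = 391 − 2·105 = 181.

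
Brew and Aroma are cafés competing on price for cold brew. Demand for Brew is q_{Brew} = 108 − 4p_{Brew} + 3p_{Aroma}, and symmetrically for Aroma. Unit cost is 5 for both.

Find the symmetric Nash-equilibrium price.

25.6

Brew's profit: π = (p_{Brew} − 5)(108 − 4p_{Brew} + 3p_{Aroma}).
∂π/∂p_{Brew} = 128 − 8p_{Brew} + 3p_{Aroma} = 0 ⇒ p_{Brew} = 16 + 0.375p_{Aroma}.
The game is symmetric, so in equilibrium p_{Aroma} = p_{Brew}: the reaction function gives 0.625p_{Brew} = 16, hence p_{Brew} = 25.6.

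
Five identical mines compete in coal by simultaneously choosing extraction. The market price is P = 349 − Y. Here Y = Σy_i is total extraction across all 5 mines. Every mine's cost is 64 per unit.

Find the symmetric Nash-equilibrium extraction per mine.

47.5

A representative mine's profit is π_i = y_i(349 − Y) − 64y_i, with Y = y_i + Σ_{j≠i} y_j.
First-order condition: 285 − 2y_i − Σ_{j≠i} y_j = 0.
In a symmetric equilibrium every mine chooses the same y, so Σ_{j≠i} y_j = 4y. The condition becomes 285 − 6y = 0, giving y = 285/6 = 47.5.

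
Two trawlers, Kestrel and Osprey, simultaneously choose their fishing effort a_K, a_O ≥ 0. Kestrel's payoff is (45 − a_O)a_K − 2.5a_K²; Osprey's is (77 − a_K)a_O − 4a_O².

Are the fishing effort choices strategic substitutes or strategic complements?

Expanding Kestrel's payoff: 45a_K − a_Oa_K − 2.5a_K².
∂π/∂a_K = 45 − a_O − 5a_K = 0, so a_K = 9 − 0.2a_O.
The best-response slope da_K/da_O = −0.2 < 0: the reaction function is downward-sloping, so the choices are strategic substitutes.

strategic substitutes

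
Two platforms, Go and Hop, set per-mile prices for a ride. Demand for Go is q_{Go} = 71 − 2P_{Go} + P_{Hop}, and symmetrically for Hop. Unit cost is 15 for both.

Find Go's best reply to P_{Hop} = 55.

39

Go's profit: π = (P_{Go} − 15)(71 − 2P_{Go} + P_{Hop}).
∂π/∂P_{Go} = 101 − 4P_{Go} + P_{Hop} = 0 ⇒ P_{Go} = 25.25 + 0.25P_{Hop}.
At P_{Hop} = 55: P_{Go} = 25.25 + 0.25·55 = 39.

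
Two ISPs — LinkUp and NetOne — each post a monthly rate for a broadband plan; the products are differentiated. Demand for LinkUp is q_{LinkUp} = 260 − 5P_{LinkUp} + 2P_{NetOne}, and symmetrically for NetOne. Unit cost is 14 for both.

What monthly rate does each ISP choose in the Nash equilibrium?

LinkUp's profit: π = (P_{LinkUp} − 14)(260 − 5P_{LinkUp} + 2P_{NetOne}).
∂π/∂P_{LinkUp} = 330 − 10P_{LinkUp} + 2P_{NetOne} = 0 ⇒ P_{LinkUp} = 33 + 0.2P_{NetOne}.
By symmetry P_{NetOne} = P_{LinkUp}; substituting into the reaction function, 0.8P_{LinkUp} = 33 and P_{LinkUp} = 41.25.

41.25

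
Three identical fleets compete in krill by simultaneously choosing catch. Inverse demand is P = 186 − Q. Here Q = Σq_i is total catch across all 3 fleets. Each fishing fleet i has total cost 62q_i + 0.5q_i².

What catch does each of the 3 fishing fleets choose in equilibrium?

A representative fishing fleet's profit is π_i = q_i(186 − Q) − 62q_i − 0.5q_i², with Q = q_i + Σ_{j≠i} q_j.
First-order condition: 124 − 3q_i − Σ_{j≠i} q_j = 0.
Imposing symmetry (q_j = q for all j) turns Σ_{j≠i} q_j into 2q, so 124 = 5q and q = 24.8.

24.8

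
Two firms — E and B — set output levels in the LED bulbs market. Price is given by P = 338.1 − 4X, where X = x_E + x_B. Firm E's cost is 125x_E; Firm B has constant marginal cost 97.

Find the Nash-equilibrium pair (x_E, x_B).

15.425, 22.425

Firm E's profit: π = x_E(338.1 − 4(x_E + x_B)) − 125x_E.
∂π/∂x_E = 213.1 − 8x_E − 4x_B = 0, so x_E = 26.6375 − 0.5x_B.
By the same steps for B: x_B = 30.1375 − 0.5x_E.
Plugging x_B into E's best response: x_E = 26.6375 − 0.5(30.1375 − 0.5x_E) ⇒ 0.75x_E = 1851/160, so x_E = 15.425.
Then x_B = 30.1375 − 0.5·15.425 = 22.425.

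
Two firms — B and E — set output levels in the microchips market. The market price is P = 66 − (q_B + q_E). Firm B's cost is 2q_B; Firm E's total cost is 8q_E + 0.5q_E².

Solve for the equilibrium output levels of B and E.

Firm B's profit: π = q_B(66 − (q_B + q_E)) − 2q_B.
∂π/∂q_B = 64 − 2q_B − q_E = 0, so q_B = 32 − 0.5q_E.
For E: ∂π/∂q_E = 58 − 3q_E − q_B = 0 ⇒ q_E = 58/3 − (1/3)q_B.
Solving the two reaction functions simultaneously: (1 − (−0.5)(−1/3))q_B = 32 − 0.5·(58/3), so (5/6)q_B = 67/3 and q_B = 26.8.
Then q_E = 58/3 − (1/3)·26.8 = 10.4.

26.8, 10.4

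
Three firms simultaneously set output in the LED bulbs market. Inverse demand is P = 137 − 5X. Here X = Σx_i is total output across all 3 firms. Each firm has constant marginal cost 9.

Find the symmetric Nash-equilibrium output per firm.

A representative firm's profit is π_i = x_i(137 − 5X) − 9x_i, with X = x_i + Σ_{j≠i} x_j.
First-order condition: 128 − 10x_i − 5Σ_{j≠i} x_j = 0.
Imposing symmetry (x_j = x for all j) turns Σ_{j≠i} x_j into 2x, so 128 = 20x and x = 6.4.

6.4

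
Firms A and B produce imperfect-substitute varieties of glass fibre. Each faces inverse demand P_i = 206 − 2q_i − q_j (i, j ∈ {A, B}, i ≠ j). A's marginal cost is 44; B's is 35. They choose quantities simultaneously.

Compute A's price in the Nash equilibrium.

Firm A's profit: π = q_A(206 − 2q_A − q_B) − 44q_A.
∂π/∂q_A = 162 − 4q_A − q_B = 0 ⇒ q_A = 40.5 − 0.25q_B.
Similarly q_B = 42.75 − 0.25q_A.
Solving the two reaction functions simultaneously: (1 − (−0.25)(−0.25))q_A = 40.5 − 0.25·42.75, so 0.9375q_A = 29.8125 and q_A = 31.8.
Then q_B = 42.75 − 0.25·31.8 = 34.8.
P_A = 206 − 2·31.8 − 34.8 = 107.6.

107.6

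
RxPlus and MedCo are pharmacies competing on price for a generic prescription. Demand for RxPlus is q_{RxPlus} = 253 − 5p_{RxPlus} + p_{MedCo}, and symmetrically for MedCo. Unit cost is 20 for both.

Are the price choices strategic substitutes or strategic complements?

RxPlus's profit: π = (p_{RxPlus} − 20)(253 − 5p_{RxPlus} + p_{MedCo}).
∂π/∂p_{RxPlus} = 353 − 10p_{RxPlus} + p_{MedCo} = 0 ⇒ p_{RxPlus} = 35.3 + 0.1p_{MedCo}.
The best-response slope dp_{RxPlus}/dp_{MedCo} = 0.1 > 0: the reaction function is upward-sloping, so the choices are strategic complements.

strategic complements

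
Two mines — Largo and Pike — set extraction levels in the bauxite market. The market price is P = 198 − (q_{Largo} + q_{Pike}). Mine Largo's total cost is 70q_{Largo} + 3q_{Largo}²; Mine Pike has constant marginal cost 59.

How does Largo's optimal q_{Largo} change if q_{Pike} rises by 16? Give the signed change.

-2

Mine Largo's profit: π = q_{Largo}(198 − (q_{Largo} + q_{Pike})) − 70q_{Largo} − 3q_{Largo}².
∂π/∂q_{Largo} = 128 − 8q_{Largo} − q_{Pike} = 0, so q_{Largo} = 16 − 0.125q_{Pike}.
The reaction-function slope is −0.125, so a 16-unit rise in q_{Pike} moves q_{Largo} by −0.125 × 16 = −2. Largo's best response falls — the actions are strategic substitutes.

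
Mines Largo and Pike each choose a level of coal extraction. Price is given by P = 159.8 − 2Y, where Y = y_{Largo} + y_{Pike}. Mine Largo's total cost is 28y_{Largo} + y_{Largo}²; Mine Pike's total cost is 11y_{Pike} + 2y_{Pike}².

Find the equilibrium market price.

Mine Largo's profit: π = y_{Largo}(159.8 − 2(y_{Largo} + y_{Pike})) − 28y_{Largo} − y_{Largo}².
∂π/∂y_{Largo} = 131.8 − 6y_{Largo} − 2y_{Pike} = 0, so y_{Largo} = 659/30 − (1/3)y_{Pike}.
For Pike: ∂π/∂y_{Pike} = 148.8 − 8y_{Pike} − 2y_{Largo} = 0 ⇒ y_{Pike} = 18.6 − 0.25y_{Largo}.
Solving the two reaction functions simultaneously: (1 − (−1/3)(−0.25))y_{Largo} = 659/30 − (1/3)·18.6, so (11/12)y_{Largo} = 473/30 and y_{Largo} = 17.2.
Then y_{Pike} = 18.6 − 0.25·17.2 = 14.3.
Equilibrium price: P = 159.8 − 2·31.5 = 96.8.

96.8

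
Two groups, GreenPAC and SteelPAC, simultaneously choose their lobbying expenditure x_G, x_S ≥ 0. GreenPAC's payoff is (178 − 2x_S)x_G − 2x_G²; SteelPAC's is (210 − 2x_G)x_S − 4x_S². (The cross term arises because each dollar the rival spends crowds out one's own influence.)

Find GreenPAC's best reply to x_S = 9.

40

Expanding GreenPAC's payoff: 178x_G − 2x_Sx_G − 2x_G².
∂π/∂x_G = 178 − 2x_S − 4x_G = 0, so x_G = 44.5 − 0.5x_S.
At x_S = 9: x_G = 44.5 − 0.5·9 = 40.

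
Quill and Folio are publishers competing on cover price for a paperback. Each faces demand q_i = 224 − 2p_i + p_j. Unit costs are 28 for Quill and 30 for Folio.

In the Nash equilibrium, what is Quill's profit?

Quill's profit: π = (p_{Quill} − 28)(224 − 2p_{Quill} + p_{Folio}).
∂π/∂p_{Quill} = 280 − 4p_{Quill} + p_{Folio} = 0 ⇒ p_{Quill} = 70 + 0.25p_{Folio}.
Similarly p_{Folio} = 71 + 0.25p_{Quill}.
Solving the two reaction functions simultaneously: (1 − (0.25)(0.25))p_{Quill} = 70 + 0.25·71, so 0.9375p_{Quill} = 87.75 and p_{Quill} = 93.6.
Then p_{Folio} = 71 + 0.25·93.6 = 94.4.
q_{Quill} = 224 − 2·93.6 + 94.4 = 131.2.
Profit = (93.6 − 28)·131.2 = 8606.72.

8606.72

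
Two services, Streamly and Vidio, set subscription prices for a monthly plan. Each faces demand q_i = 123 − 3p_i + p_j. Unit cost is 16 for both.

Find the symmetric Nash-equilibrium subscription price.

Streamly's profit: π = (p_{Streamly} − 16)(123 − 3p_{Streamly} + p_{Vidio}).
∂π/∂p_{Streamly} = 171 − 6p_{Streamly} + p_{Vidio} = 0 ⇒ p_{Streamly} = 28.5 + (1/6)p_{Vidio}.
The game is symmetric, so in equilibrium p_{Vidio} = p_{Streamly}: the reaction function gives (5/6)p_{Streamly} = 28.5, hence p_{Streamly} = 34.2.

34.2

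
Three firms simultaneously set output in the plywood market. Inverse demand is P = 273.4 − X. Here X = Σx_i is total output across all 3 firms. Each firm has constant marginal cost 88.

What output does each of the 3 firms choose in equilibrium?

46.35

A representative firm's profit is π_i = x_i(273.4 − X) − 88x_i, with X = x_i + Σ_{j≠i} x_j.
First-order condition: 185.4 − 2x_i − Σ_{j≠i} x_j = 0.
With identical firms, set every x_j = x: then 185.4 − 2x − 2x = 0, i.e. x = 185.4/4 = 46.35.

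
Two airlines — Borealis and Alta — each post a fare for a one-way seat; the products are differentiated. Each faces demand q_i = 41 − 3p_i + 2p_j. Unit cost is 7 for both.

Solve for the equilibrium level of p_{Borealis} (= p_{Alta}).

15.5

Borealis's profit: π = (p_{Borealis} − 7)(41 − 3p_{Borealis} + 2p_{Alta}).
∂π/∂p_{Borealis} = 62 − 6p_{Borealis} + 2p_{Alta} = 0 ⇒ p_{Borealis} = 31/3 + (1/3)p_{Alta}.
Setting p_{Borealis} = p_{Alta} in the reaction function: p_{Borealis} = 31/3 + (1/3)p_{Borealis}, so p_{Borealis} = (31/3) / (2/3) = 15.5.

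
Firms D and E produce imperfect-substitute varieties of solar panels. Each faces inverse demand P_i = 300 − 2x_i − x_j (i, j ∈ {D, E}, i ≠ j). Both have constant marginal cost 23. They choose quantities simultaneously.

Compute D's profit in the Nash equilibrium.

Firm D's profit: π = x_D(300 − 2x_D − x_E) − 23x_D.
∂π/∂x_D = 277 − 4x_D − x_E = 0 ⇒ x_D = 69.25 − 0.25x_E.
Setting x_D = x_E in the reaction function: x_D = 69.25 − 0.25x_D, so x_D = 69.25 / 1.25 = 55.4.
P_D = 300 − 2·55.4 − 55.4 = 133.8.
Profit = (133.8 − 23)·55.4 = 6138.32.

6138.32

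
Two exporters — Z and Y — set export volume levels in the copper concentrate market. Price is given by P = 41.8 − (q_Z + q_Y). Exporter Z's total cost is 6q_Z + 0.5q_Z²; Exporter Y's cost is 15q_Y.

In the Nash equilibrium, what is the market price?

23.92

Exporter Z's profit: π = q_Z(41.8 − (q_Z + q_Y)) − 6q_Z − 0.5q_Z².
∂π/∂q_Z = 35.8 − 3q_Z − q_Y = 0, so q_Z = 179/15 − (1/3)q_Y.
For Y: ∂π/∂q_Y = 26.8 − 2q_Y − q_Z = 0 ⇒ q_Y = 13.4 − 0.5q_Z.
Solving the two reaction functions simultaneously: (1 − (−1/3)(−0.5))q_Z = 179/15 − (1/3)·13.4, so (5/6)q_Z = 112/15 and q_Z = 8.96.
Then q_Y = 13.4 − 0.5·8.96 = 8.92.
Equilibrium price: P = 41.8 − 17.88 = 23.92.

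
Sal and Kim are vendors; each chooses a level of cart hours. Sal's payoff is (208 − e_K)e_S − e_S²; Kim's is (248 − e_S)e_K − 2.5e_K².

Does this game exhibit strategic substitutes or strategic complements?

Expanding Sal's payoff: 208e_S − e_Ke_S − e_S².
∂π/∂e_S = 208 − e_K − 2e_S = 0, so e_S = 104 − 0.5e_K.
The best-response slope de_S/de_K = −0.5 < 0: the reaction function is downward-sloping, so the choices are strategic substitutes.

strategic substitutes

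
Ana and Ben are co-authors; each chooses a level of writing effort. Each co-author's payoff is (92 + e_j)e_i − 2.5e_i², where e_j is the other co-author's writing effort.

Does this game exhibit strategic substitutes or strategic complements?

strategic complements

Ana's payoff is (92 + e_B)e_A − 2.5e_A².
∂π/∂e_A = 92 + e_B − 5e_A = 0, so e_A = 18.4 + 0.2e_B.
The best-response slope de_A/de_B = 0.2 > 0: the reaction function is upward-sloping, so the choices are strategic complements.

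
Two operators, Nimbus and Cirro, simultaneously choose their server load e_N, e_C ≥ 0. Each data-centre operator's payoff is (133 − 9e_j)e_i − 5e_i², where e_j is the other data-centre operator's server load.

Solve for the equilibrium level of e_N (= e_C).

7

Nimbus's payoff is (133 − 9e_C)e_N − 5e_N².
∂π/∂e_N = 133 − 9e_C − 10e_N = 0, so e_N = 13.3 − 0.9e_C.
The game is symmetric, so in equilibrium e_C = e_N: the reaction function gives 1.9e_N = 13.3, hence e_N = 7.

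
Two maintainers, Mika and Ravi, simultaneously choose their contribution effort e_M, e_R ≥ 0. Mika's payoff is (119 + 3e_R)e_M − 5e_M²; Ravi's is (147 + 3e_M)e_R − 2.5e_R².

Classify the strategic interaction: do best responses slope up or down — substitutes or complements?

Expanding Mika's payoff: 119e_M + 3e_Re_M − 5e_M².
∂π/∂e_M = 119 + 3e_R − 10e_M = 0, so e_M = 11.9 + 0.3e_R.
The best-response slope de_M/de_R = 0.3 > 0: the reaction function is upward-sloping, so the choices are strategic complements.

strategic complements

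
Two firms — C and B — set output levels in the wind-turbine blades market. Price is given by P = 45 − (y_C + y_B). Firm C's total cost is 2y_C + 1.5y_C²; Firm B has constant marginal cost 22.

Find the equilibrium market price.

30

Firm C's profit: π = y_C(45 − (y_C + y_B)) − 2y_C − 1.5y_C².
∂π/∂y_C = 43 − 5y_C − y_B = 0, so y_C = 8.6 − 0.2y_B.
For B: ∂π/∂y_B = 23 − 2y_B − y_C = 0 ⇒ y_B = 11.5 − 0.5y_C.
Solving the two reaction functions simultaneously: (1 − (−0.2)(−0.5))y_C = 8.6 − 0.2·11.5, so 0.9y_C = 6.3 and y_C = 7.
Then y_B = 11.5 − 0.5·7 = 8.
Equilibrium price: P = 45 − 15 = 30.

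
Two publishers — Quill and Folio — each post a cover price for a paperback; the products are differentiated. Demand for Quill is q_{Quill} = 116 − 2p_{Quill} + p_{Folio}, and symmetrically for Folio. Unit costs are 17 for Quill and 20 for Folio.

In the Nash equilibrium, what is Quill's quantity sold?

66.8

Quill's profit: π = (p_{Quill} − 17)(116 − 2p_{Quill} + p_{Folio}).
∂π/∂p_{Quill} = 150 − 4p_{Quill} + p_{Folio} = 0 ⇒ p_{Quill} = 37.5 + 0.25p_{Folio}.
Similarly p_{Folio} = 39 + 0.25p_{Quill}.
Plugging p_{Folio} into Quill's best response: p_{Quill} = 37.5 + 0.25(39 + 0.25p_{Quill}) ⇒ 0.9375p_{Quill} = 47.25, so p_{Quill} = 50.4.
Then p_{Folio} = 39 + 0.25·50.4 = 51.6.
q_{Quill} = 116 − 2·50.4 + 51.6 = 66.8.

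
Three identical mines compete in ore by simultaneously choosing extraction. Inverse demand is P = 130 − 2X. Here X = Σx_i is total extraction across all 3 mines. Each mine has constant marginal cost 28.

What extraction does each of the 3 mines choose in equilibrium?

A representative mine's profit is π_i = x_i(130 − 2X) − 28x_i, with X = x_i + Σ_{j≠i} x_j.
First-order condition: 102 − 4x_i − 2Σ_{j≠i} x_j = 0.
In a symmetric equilibrium every mine chooses the same x, so Σ_{j≠i} x_j = 2x. The condition becomes 102 − 8x = 0, giving x = 102/8 = 12.75.

12.75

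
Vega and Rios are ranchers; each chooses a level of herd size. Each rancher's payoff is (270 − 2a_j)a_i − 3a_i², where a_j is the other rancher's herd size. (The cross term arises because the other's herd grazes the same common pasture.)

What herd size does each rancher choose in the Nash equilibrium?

33.75

Vega's payoff is (270 − 2a_R)a_V − 3a_V².
∂π/∂a_V = 270 − 2a_R − 6a_V = 0, so a_V = 45 − (1/3)a_R.
By symmetry a_R = a_V; substituting into the reaction function, (4/3)a_V = 45 and a_V = 33.75.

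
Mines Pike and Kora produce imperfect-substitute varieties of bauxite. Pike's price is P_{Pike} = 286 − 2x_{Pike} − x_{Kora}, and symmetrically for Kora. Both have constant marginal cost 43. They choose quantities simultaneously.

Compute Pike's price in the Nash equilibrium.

Mine Pike's profit: π = x_{Pike}(286 − 2x_{Pike} − x_{Kora}) − 43x_{Pike}.
∂π/∂x_{Pike} = 243 − 4x_{Pike} − x_{Kora} = 0 ⇒ x_{Pike} = 60.75 − 0.25x_{Kora}.
By symmetry x_{Kora} = x_{Pike}; substituting into the reaction function, 1.25x_{Pike} = 60.75 and x_{Pike} = 48.6.
P_{Pike} = 286 − 2·48.6 − 48.6 = 140.2.

140.2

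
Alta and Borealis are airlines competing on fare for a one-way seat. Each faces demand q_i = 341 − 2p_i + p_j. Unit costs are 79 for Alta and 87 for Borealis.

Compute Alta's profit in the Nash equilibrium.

Alta's profit: π = (p_{Alta} − 79)(341 − 2p_{Alta} + p_{Borealis}).
∂π/∂p_{Alta} = 499 − 4p_{Alta} + p_{Borealis} = 0 ⇒ p_{Alta} = 124.75 + 0.25p_{Borealis}.
Similarly p_{Borealis} = 128.75 + 0.25p_{Alta}.
Plugging p_{Borealis} into Alta's best response: p_{Alta} = 124.75 + 0.25(128.75 + 0.25p_{Alta}) ⇒ 0.9375p_{Alta} = 156.9375, so p_{Alta} = 167.4.
Then p_{Borealis} = 128.75 + 0.25·167.4 = 170.6.
q_{Alta} = 341 − 2·167.4 + 170.6 = 176.8.
Profit = (167.4 − 79)·176.8 = 15629.12.

15629.12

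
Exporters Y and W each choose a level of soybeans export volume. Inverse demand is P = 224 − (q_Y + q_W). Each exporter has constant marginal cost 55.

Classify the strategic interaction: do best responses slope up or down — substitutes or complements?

Exporter Y's profit: π = q_Y(224 − (q_Y + q_W)) − 55q_Y.
∂π/∂q_Y = 169 − 2q_Y − q_W = 0, so q_Y = 84.5 − 0.5q_W.
The best-response slope dq_Y/dq_W = −0.5 < 0: the reaction function is downward-sloping, so the choices are strategic substitutes.

strategic substitutes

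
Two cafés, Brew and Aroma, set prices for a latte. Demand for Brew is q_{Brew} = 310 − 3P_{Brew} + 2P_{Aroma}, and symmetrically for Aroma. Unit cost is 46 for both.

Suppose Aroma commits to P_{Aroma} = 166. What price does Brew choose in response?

Brew's profit: π = (P_{Brew} − 46)(310 − 3P_{Brew} + 2P_{Aroma}).
∂π/∂P_{Brew} = 448 − 6P_{Brew} + 2P_{Aroma} = 0 ⇒ P_{Brew} = 224/3 + (1/3)P_{Aroma}.
At P_{Aroma} = 166: P_{Brew} = 224/3 + (1/3)·166 = 130.

130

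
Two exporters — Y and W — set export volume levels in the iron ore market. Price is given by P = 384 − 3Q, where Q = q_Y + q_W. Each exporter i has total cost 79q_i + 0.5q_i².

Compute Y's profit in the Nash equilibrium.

3255.875

Exporter Y's profit: π = q_Y(384 − 3(q_Y + q_W)) − 79q_Y − 0.5q_Y².
∂π/∂q_Y = 305 − 7q_Y − 3q_W = 0, so q_Y = 305/7 − (3/7)q_W.
By symmetry q_W = q_Y; substituting into the reaction function, (10/7)q_Y = 305/7 and q_Y = 30.5.
Price P = 384 − 3·61 = 201.
Y's profit: (201 − 79)·30.5 − 0.5(30.5)² = 3255.875.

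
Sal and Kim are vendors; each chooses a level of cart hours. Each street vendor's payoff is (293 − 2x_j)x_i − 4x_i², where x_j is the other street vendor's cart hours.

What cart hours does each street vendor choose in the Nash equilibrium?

Sal's payoff is (293 − 2x_K)x_S − 4x_S².
∂π/∂x_S = 293 − 2x_K − 8x_S = 0, so x_S = 36.625 − 0.25x_K.
The game is symmetric, so in equilibrium x_K = x_S: the reaction function gives 1.25x_S = 36.625, hence x_S = 29.3.

29.3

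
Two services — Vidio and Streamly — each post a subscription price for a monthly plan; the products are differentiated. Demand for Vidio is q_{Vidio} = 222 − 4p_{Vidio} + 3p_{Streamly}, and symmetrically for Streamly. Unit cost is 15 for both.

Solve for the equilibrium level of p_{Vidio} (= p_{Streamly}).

56.4

Vidio's profit: π = (p_{Vidio} − 15)(222 − 4p_{Vidio} + 3p_{Streamly}).
∂π/∂p_{Vidio} = 282 − 8p_{Vidio} + 3p_{Streamly} = 0 ⇒ p_{Vidio} = 35.25 + 0.375p_{Streamly}.
Setting p_{Vidio} = p_{Streamly} in the reaction function: p_{Vidio} = 35.25 + 0.375p_{Vidio}, so p_{Vidio} = 35.25 / 0.625 = 56.4.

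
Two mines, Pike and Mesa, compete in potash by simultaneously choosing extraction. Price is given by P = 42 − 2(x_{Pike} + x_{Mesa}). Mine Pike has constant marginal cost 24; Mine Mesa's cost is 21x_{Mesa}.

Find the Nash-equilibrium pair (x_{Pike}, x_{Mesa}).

Mine Pike's profit: π = x_{Pike}(42 − 2(x_{Pike} + x_{Mesa})) − 24x_{Pike}.
∂π/∂x_{Pike} = 18 − 4x_{Pike} − 2x_{Mesa} = 0, so x_{Pike} = 4.5 − 0.5x_{Mesa}.
By the same steps for Mesa: x_{Mesa} = 5.25 − 0.5x_{Pike}.
Substituting the second reaction function into the first: x_{Pike} = 4.5 − 0.5(5.25 − 0.5x_{Pike}), which gives 0.75x_{Pike} = 1.875 ⇒ x_{Pike} = 2.5.
Then x_{Mesa} = 5.25 − 0.5·2.5 = 4.

2.5, 4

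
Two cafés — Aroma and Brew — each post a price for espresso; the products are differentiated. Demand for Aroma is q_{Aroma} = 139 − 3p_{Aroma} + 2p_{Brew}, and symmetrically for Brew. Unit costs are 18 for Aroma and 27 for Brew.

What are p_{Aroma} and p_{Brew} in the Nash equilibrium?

49.9375, 53.3125

Aroma's profit: π = (p_{Aroma} − 18)(139 − 3p_{Aroma} + 2p_{Brew}).
∂π/∂p_{Aroma} = 193 − 6p_{Aroma} + 2p_{Brew} = 0 ⇒ p_{Aroma} = 193/6 + (1/3)p_{Brew}.
Similarly p_{Brew} = 110/3 + (1/3)p_{Aroma}.
Plugging p_{Brew} into Aroma's best response: p_{Aroma} = 193/6 + (1/3)(110/3 + (1/3)p_{Aroma}) ⇒ (8/9)p_{Aroma} = 799/18, so p_{Aroma} = 49.9375.
Then p_{Brew} = 110/3 + (1/3)·49.9375 = 53.3125.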